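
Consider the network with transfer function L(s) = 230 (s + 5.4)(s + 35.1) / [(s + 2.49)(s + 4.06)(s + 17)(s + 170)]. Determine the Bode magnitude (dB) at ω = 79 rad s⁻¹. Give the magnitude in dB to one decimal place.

-35.6 dB

|j79 + 5.4| = √(79² + 5.4²) = 79.18
|j79 + 35.1| = √(79² + 35.1²) = 86.45
|j79 + 2.49| = √(79² + 2.49²) = 79.04
|j79 + 4.06| = √(79² + 4.06²) = 79.1
|j79 + 17| = √(79² + 17²) = 80.81
|j79 + 170| = √(79² + 170²) = 187.5
|L(j79)| = 230 × 79.18 × 86.45 / (79.04 × 79.1 × 80.81 × 187.5) = 0.016623
20 log₁₀(0.016623) = -35.59 dB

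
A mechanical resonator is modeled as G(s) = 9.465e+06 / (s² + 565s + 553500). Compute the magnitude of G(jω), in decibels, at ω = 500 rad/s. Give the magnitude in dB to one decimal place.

|(j500)² + 565(j500) + 553500| = |3.035e+05 + j2.825e+05| = 4.146e+05
|G(j500)| = 9.465e+06 / 4.146e+05 = 22.828
20 log₁₀(22.828) = 27.17 dB

27.2 dB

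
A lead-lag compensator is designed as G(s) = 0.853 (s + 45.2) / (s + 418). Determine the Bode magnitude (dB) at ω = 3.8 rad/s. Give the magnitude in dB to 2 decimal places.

-20.67 dB

|j3.8 + 45.2| = √(3.8² + 45.2²) = 45.36
|j3.8 + 418| = √(3.8² + 418²) = 418
|G(j3.8)| = 0.853 × 45.36 / 418 = 0.09256
20 log₁₀(0.09256) = -20.672 dB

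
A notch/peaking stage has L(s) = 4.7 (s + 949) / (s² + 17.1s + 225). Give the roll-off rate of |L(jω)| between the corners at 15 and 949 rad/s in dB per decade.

-40 dB/decade

In this band the factors already past their corner are: complex pole pair at ωₙ ≈ 15; net slope = -40 dB/decade.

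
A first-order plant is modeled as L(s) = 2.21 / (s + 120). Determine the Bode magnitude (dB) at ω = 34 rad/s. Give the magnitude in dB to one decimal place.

|j34 + 120| = √(34² + 120²) = 124.7
|L(j34)| = 2.21 / 124.7 = 0.017719
20 log₁₀(0.017719) = -35.03 dB

-35.0 dB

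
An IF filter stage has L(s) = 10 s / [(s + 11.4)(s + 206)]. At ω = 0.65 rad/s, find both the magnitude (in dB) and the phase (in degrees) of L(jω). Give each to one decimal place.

|j0.65| = 0.65
|j0.65 + 11.4| = √(0.65² + 11.4²) = 11.42
|j0.65 + 206| = √(0.65² + 206²) = 206
|L(j0.65)| = 10 × 0.65 / (11.42 × 206) = 0.0027633
20 log₁₀(0.0027633) = -51.17 dB
∠(j0.65) = 90.00°
∠(j0.65 + 11.4) = arctan(0.65/11.4) = 3.26°
∠(j0.65 + 206) = arctan(0.65/206) = 0.18°
∠L(j0.65) = 90.00° − (3.26° + 0.18°) = 86.56°

|L| = -51.2 dB, ∠L = 86.6 deg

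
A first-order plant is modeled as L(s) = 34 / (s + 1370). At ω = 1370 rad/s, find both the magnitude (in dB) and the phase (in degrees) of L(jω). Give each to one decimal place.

|L| = -35.1 dB, ∠L = -45.0°

|j1370 + 1370| = √(1370² + 1370²) = 1937
|L(j1370)| = 34 / 1937 = 0.017549
20 log₁₀(0.017549) = -35.12 dB
∠(j1370 + 1370) = arctan(1370/1370) = 45.00°
∠L(j1370) = −45.00° = -45.00°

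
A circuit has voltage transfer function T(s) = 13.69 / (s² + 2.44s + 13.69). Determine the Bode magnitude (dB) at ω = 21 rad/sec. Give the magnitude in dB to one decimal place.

|(j21)² + 2.44(j21) + 13.69| = |-427.31 + j51.24| = 430.4
|T(j21)| = 13.69 / 430.4 = 0.03181
20 log₁₀(0.03181) = -29.95 dB

-29.9 dB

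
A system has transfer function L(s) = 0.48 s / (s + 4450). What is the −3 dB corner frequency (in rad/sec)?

4450 rad/sec

For a single-pole high-pass, the −3 dB point is at the pole: ω = 4450 rad/sec.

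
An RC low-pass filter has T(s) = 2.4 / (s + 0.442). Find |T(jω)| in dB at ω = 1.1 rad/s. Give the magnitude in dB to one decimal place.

6.1 dB

|j1.1 + 0.442| = √(1.1² + 0.442²) = 1.185
|T(j1.1)| = 2.4 / 1.185 = 2.0245
20 log₁₀(2.0245) = 6.13 dB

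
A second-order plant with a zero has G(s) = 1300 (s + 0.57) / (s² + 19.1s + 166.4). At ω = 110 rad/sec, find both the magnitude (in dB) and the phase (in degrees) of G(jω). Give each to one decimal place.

|G| = 21.4 dB, ∠G = -80.3°

|j110 + 0.57| = √(110² + 0.57²) = 110
|(j110)² + 19.1(j110) + 166.4| = |-11934 + j2101| = 1.212e+04
|G(j110)| = 1300 × 110 / 1.212e+04 = 11.802
20 log₁₀(11.802) = 21.44 dB
∠(j110 + 0.57) = arctan(110/0.57) = 89.70°
∠[(j110)² + 19.1(j110) + 166.4] = ∠[-11934 + j2101] = 170.01°
∠G(j110) = 89.70° − 170.01° = -80.31°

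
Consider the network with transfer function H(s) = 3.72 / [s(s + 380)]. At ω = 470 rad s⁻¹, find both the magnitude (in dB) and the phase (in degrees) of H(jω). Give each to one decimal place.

|j470 + 380| = √(470² + 380²) = 604.4
|j470| = 470
|H(j470)| = 3.72 / (604.4 × 470) = 1.3095e-05
20 log₁₀(1.3095e-05) = -97.66 dB
∠(j470 + 380) = arctan(470/380) = 51.04°
∠(j470) = 90.00°
∠H(j470) = − (51.04° + 90.00°) = -141.04°

|H| = -97.7 dB, ∠H = -141.0°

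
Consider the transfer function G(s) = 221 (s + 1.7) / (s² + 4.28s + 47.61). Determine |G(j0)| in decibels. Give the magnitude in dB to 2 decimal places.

17.94 dB

G(0) = 221 × 1.7 / 47.61 = 7.8912
20 log₁₀(7.8912) = 17.943 dB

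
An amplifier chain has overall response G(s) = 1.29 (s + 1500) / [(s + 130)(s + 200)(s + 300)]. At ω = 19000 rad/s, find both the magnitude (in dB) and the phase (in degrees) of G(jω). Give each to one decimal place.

|G| = -168.9 dB, ∠G = -182.6°

|j19000 + 1500| = √(19000² + 1500²) = 1.906e+04
|j19000 + 130| = √(19000² + 130²) = 1.9e+04
|j19000 + 200| = √(19000² + 200²) = 1.9e+04
|j19000 + 300| = √(19000² + 300²) = 1.9e+04
|G(j19000)| = 1.29 × 1.906e+04 / (1.9e+04 × 1.9e+04 × 1.9e+04) = 3.5838e-09
20 log₁₀(3.5838e-09) = -168.91 dB
∠(j19000 + 1500) = arctan(19000/1500) = 85.49°
∠(j19000 + 130) = arctan(19000/130) = 89.61°
∠(j19000 + 200) = arctan(19000/200) = 89.40°
∠(j19000 + 300) = arctan(19000/300) = 89.10°
∠G(j19000) = 85.49° − (89.61° + 89.40° + 89.10°) = -182.61°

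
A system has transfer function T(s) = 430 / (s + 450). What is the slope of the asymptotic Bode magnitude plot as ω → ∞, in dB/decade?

With 0 zeros and 1 pole, the high-frequency asymptotic slope is 20 × (0 − 1) = -20 dB/decade.

-20 dB/decade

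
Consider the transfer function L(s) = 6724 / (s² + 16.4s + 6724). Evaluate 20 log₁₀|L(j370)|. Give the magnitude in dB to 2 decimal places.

-25.75 dB

|(j370)² + 16.4(j370) + 6724| = |-1.3018e+05 + j6068| = 1.303e+05
|L(j370)| = 6724 / 1.303e+05 = 0.051597
20 log₁₀(0.051597) = -25.747 dB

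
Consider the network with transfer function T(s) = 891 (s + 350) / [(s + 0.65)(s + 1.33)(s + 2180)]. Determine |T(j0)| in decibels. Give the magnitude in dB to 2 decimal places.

T(0) = 891 × 350 / (0.65 × 1.33 × 2180) = 165.47
20 log₁₀(165.47) = 44.374 dB

44.37 dB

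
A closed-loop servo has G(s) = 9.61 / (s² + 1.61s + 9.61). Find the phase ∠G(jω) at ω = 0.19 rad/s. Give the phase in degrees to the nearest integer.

-2°

∠[(j0.19)² + 1.61(j0.19) + 9.61] = ∠[9.5739 + j0.3059] = 1.83°
∠G(j0.19) = −1.83° = -1.83°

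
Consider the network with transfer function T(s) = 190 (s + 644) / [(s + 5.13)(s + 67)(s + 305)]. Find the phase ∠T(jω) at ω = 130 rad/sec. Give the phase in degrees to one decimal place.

∠(j130 + 644) = arctan(130/644) = 11.41°
∠(j130 + 5.13) = arctan(130/5.13) = 87.74°
∠(j130 + 67) = arctan(130/67) = 62.73°
∠(j130 + 305) = arctan(130/305) = 23.09°
∠T(j130) = 11.41° − (87.74° + 62.73° + 23.09°) = -162.15°

-162.1°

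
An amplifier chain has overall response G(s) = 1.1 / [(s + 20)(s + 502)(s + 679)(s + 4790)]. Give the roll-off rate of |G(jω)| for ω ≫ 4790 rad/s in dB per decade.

-80 dB/decade

With 0 zeros and 4 poles, the high-frequency asymptotic slope is 20 × (0 − 4) = -80 dB/decade.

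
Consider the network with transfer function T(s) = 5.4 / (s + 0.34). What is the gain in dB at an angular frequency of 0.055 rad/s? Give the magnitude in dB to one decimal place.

23.9 dB

|j0.055 + 0.34| = √(0.055² + 0.34²) = 0.3444
|T(j0.055)| = 5.4 / 0.3444 = 15.679
20 log₁₀(15.679) = 23.91 dB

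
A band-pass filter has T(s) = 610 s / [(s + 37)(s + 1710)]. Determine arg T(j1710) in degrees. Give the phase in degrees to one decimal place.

-43.8°

∠(j1710) = 90.00°
∠(j1710 + 37) = arctan(1710/37) = 88.76°
∠(j1710 + 1710) = arctan(1710/1710) = 45.00°
∠T(j1710) = 90.00° − (88.76° + 45.00°) = -43.76°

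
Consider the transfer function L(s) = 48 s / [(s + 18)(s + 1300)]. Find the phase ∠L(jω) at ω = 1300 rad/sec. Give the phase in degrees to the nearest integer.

∠(j1300) = 90.00°
∠(j1300 + 18) = arctan(1300/18) = 89.21°
∠(j1300 + 1300) = arctan(1300/1300) = 45.00°
∠L(j1300) = 90.00° − (89.21° + 45.00°) = -44.21°

-44°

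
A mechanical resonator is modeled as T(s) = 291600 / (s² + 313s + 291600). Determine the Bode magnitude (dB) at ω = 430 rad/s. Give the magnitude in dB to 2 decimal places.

|(j430)² + 313(j430) + 291600| = |1.067e+05 + j1.3459e+05| = 1.718e+05
|T(j430)| = 291600 / 1.718e+05 = 1.6978
20 log₁₀(1.6978) = 4.598 dB

4.60 dB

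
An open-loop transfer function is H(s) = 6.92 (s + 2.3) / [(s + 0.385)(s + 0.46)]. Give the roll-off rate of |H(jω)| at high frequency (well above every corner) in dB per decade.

With 1 zero and 2 poles, the high-frequency asymptotic slope is 20 × (1 − 2) = -20 dB/decade.

-20 dB/decade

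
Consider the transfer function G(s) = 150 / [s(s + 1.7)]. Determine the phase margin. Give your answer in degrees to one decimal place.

7.9°

Gain crossover: |G(jω)| = 1 at ω ≈ 12.2 rad/s.
∠G(j12.2) = −90° − arctan(12.2/1.7) ≈ -172.06°
PM = 180° + (-172.06°) = 7.94°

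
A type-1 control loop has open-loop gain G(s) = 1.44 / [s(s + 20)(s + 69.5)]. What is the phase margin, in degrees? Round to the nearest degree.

Gain crossover: |G(jω)| = 1 at ω ≈ 0.00104 rad s⁻¹.
∠G(j0.00104) = −90° − arctan(0.00104/20) − arctan(0.00104/69.5) ≈ -90.00°
PM = 180° + (-90.00°) = 90.00°

90°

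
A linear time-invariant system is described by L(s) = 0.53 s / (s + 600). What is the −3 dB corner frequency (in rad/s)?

600 rad/s

For a single-pole high-pass, the −3 dB point is at the pole: ω = 600 rad/s.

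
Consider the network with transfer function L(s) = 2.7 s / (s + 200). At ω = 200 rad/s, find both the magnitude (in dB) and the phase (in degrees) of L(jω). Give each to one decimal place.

|j200| = 200
|j200 + 200| = √(200² + 200²) = 282.8
|L(j200)| = 2.7 × 200 / 282.8 = 1.9092
20 log₁₀(1.9092) = 5.62 dB
∠(j200) = 90.00°
∠(j200 + 200) = arctan(200/200) = 45.00°
∠L(j200) = 90.00° − 45.00° = 45.00°

|L| = 5.6 dB, ∠L = 45.0°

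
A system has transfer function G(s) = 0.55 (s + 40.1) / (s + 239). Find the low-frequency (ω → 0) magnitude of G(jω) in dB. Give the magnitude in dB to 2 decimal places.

-20.70 dB

G(0) = 0.55 × 40.1 / 239 = 0.09228
20 log₁₀(0.09228) = -20.698 dB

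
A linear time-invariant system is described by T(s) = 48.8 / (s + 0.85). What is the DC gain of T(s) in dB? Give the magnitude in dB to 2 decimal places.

35.18 dB

T(0) = 48.8 / 0.85 = 57.412
20 log₁₀(57.412) = 35.180 dB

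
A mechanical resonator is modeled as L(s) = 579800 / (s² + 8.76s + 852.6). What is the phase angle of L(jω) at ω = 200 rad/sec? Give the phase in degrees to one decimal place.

∠[(j200)² + 8.76(j200) + 852.6] = ∠[-39147 + j1752] = 177.44°
∠L(j200) = −177.44° = -177.44°

-177.4°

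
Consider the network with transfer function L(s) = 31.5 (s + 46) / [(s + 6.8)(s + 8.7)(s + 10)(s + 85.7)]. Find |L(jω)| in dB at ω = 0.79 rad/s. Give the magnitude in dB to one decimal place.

|j0.79 + 46| = √(0.79² + 46²) = 46.01
|j0.79 + 6.8| = √(0.79² + 6.8²) = 6.846
|j0.79 + 8.7| = √(0.79² + 8.7²) = 8.736
|j0.79 + 10| = √(0.79² + 10²) = 10.03
|j0.79 + 85.7| = √(0.79² + 85.7²) = 85.7
|L(j0.79)| = 31.5 × 46.01 / (6.846 × 8.736 × 10.03 × 85.7) = 0.028188
20 log₁₀(0.028188) = -31.00 dB

-31.0 dB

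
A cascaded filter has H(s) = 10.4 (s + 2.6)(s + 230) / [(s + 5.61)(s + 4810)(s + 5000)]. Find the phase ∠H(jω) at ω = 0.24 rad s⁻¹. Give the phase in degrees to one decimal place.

2.9 deg

∠(j0.24 + 2.6) = arctan(0.24/2.6) = 5.27°
∠(j0.24 + 230) = arctan(0.24/230) = 0.06°
∠(j0.24 + 5.61) = arctan(0.24/5.61) = 2.45°
∠(j0.24 + 4810) = arctan(0.24/4810) = 0.00°
∠(j0.24 + 5000) = arctan(0.24/5000) = 0.00°
∠H(j0.24) = 5.27° + 0.06° − (2.45° + 0.00° + 0.00°) = 2.88°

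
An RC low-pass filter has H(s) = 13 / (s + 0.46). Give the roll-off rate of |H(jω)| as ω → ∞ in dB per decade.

With 0 zeros and 1 pole, the high-frequency asymptotic slope is 20 × (0 − 1) = -20 dB/decade.

-20 dB/decade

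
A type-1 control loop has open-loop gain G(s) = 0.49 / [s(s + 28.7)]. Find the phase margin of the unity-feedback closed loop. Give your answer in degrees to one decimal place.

Gain crossover: |G(jω)| = 1 at ω ≈ 0.0171 rad/s.
∠G(j0.0171) = −90° − arctan(0.0171/28.7) ≈ -90.03°
PM = 180° + (-90.03°) = 89.97°

90.0°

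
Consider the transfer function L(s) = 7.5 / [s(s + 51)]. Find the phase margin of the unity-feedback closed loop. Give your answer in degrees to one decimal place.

89.8°

Gain crossover: |L(jω)| = 1 at ω ≈ 0.147 rad/s.
∠L(j0.147) = −90° − arctan(0.147/51) ≈ -90.17°
PM = 180° + (-90.17°) = 89.83°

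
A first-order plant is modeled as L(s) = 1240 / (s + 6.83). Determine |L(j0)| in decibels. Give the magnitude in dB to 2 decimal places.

45.18 dB

L(0) = 1240 / 6.83 = 181.55
20 log₁₀(181.55) = 45.180 dB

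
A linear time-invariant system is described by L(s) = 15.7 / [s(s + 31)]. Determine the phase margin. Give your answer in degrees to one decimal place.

Gain crossover: |L(jω)| = 1 at ω ≈ 0.506 rad/s.
∠L(j0.506) = −90° − arctan(0.506/31) ≈ -90.94°
PM = 180° + (-90.94°) = 89.06°

89.1°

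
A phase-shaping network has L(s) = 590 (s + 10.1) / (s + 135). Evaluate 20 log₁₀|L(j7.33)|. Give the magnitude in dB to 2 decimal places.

|j7.33 + 10.1| = √(7.33² + 10.1²) = 12.48
|j7.33 + 135| = √(7.33² + 135²) = 135.2
|L(j7.33)| = 590 × 12.48 / 135.2 = 54.46
20 log₁₀(54.46) = 34.722 dB

34.72 dB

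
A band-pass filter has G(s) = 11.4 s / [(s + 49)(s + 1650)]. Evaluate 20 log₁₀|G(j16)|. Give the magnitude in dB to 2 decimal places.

|j16| = 16
|j16 + 49| = √(16² + 49²) = 51.55
|j16 + 1650| = √(16² + 1650²) = 1650
|G(j16)| = 11.4 × 16 / (51.55 × 1650) = 0.0021445
20 log₁₀(0.0021445) = -53.374 dB

-53.37 dB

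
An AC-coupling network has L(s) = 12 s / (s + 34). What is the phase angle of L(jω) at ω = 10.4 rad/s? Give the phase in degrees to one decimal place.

∠(j10.4) = 90.00°
∠(j10.4 + 34) = arctan(10.4/34) = 17.01°
∠L(j10.4) = 90.00° − 17.01° = 72.99°

73.0°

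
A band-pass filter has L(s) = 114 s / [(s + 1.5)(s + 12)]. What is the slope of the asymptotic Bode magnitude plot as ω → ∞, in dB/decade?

With 1 zero and 2 poles, the high-frequency asymptotic slope is 20 × (1 − 2) = -20 dB/decade.

-20 dB/decade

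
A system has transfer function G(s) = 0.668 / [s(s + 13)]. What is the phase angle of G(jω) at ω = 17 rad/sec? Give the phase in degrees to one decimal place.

-142.6°

∠(j17 + 13) = arctan(17/13) = 52.59°
∠(j17) = 90.00°
∠G(j17) = − (52.59° + 90.00°) = -142.59°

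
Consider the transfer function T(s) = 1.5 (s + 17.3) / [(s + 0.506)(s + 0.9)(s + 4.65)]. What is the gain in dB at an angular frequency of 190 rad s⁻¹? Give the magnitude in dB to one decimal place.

|j190 + 17.3| = √(190² + 17.3²) = 190.8
|j190 + 0.506| = √(190² + 0.506²) = 190
|j190 + 0.9| = √(190² + 0.9²) = 190
|j190 + 4.65| = √(190² + 4.65²) = 190.1
|T(j190)| = 1.5 × 190.8 / (190 × 190 × 190.1) = 4.171e-05
20 log₁₀(4.171e-05) = -87.60 dB

-87.6 dB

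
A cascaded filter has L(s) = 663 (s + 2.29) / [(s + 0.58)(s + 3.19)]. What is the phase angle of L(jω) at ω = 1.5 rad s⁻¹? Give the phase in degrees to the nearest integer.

-61°

∠(j1.5 + 2.29) = arctan(1.5/2.29) = 33.23°
∠(j1.5 + 0.58) = arctan(1.5/0.58) = 68.86°
∠(j1.5 + 3.19) = arctan(1.5/3.19) = 25.18°
∠L(j1.5) = 33.23° − (68.86° + 25.18°) = -60.82°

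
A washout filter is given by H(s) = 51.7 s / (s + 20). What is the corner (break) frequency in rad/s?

20 rad/s

The single real pole at s = −20 gives a corner at ω = 20 rad/s.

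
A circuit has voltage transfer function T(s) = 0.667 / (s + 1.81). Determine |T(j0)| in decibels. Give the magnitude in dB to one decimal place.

-8.7 dB

T(0) = 0.667 / 1.81 = 0.36851
20 log₁₀(0.36851) = -8.67 dB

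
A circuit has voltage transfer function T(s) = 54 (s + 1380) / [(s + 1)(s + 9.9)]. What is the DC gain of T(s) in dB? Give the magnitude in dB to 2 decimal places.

T(0) = 54 × 1380 / (1 × 9.9) = 7527.3
20 log₁₀(7527.3) = 77.533 dB

77.53 dB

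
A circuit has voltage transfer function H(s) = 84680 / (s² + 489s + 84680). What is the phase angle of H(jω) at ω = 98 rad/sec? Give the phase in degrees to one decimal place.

-32.6°

∠[(j98)² + 489(j98) + 84680] = ∠[75076 + j47922] = 32.55°
∠H(j98) = −32.55° = -32.55°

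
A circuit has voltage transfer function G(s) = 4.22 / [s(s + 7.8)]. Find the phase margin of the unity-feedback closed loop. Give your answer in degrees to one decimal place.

86.0°

Gain crossover: |G(jω)| = 1 at ω ≈ 0.54 rad/sec.
∠G(j0.54) = −90° − arctan(0.54/7.8) ≈ -93.96°
PM = 180° + (-93.96°) = 86.04°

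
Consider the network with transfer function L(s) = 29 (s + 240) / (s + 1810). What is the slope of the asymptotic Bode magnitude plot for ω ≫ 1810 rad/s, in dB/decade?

With 1 zero and 1 pole, the high-frequency asymptotic slope is 20 × (1 − 1) = 0 dB/decade.

0 dB/decade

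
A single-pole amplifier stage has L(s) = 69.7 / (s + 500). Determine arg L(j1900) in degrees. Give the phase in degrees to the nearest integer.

-75 deg

∠(j1900 + 500) = arctan(1900/500) = 75.26°
∠L(j1900) = −75.26° = -75.26°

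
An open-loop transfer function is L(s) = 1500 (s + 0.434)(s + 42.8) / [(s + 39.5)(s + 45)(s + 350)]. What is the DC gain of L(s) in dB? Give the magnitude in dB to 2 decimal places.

L(0) = 1500 × 0.434 × 42.8 / (39.5 × 45 × 350) = 0.044786
20 log₁₀(0.044786) = -26.977 dB

-26.98 dB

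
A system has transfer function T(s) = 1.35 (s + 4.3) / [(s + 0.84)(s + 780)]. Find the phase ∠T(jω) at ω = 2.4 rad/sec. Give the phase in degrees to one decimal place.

-41.7°

∠(j2.4 + 4.3) = arctan(2.4/4.3) = 29.17°
∠(j2.4 + 0.84) = arctan(2.4/0.84) = 70.71°
∠(j2.4 + 780) = arctan(2.4/780) = 0.18°
∠T(j2.4) = 29.17° − (70.71° + 0.18°) = -41.72°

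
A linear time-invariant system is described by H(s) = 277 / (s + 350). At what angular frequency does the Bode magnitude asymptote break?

350 rad/sec

The single real pole at s = −350 gives a corner at ω = 350 rad/sec.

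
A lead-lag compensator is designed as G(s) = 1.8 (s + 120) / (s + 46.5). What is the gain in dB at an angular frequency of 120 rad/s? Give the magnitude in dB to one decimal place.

|j120 + 120| = √(120² + 120²) = 169.7
|j120 + 46.5| = √(120² + 46.5²) = 128.7
|G(j120)| = 1.8 × 169.7 / 128.7 = 2.3736
20 log₁₀(2.3736) = 7.51 dB

7.5 dB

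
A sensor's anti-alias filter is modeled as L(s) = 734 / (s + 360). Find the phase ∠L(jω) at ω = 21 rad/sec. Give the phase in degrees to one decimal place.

-3.3°

∠(j21 + 360) = arctan(21/360) = 3.34°
∠L(j21) = −3.34° = -3.34°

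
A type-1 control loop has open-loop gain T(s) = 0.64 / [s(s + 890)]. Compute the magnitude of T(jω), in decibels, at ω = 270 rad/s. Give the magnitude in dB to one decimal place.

|j270 + 890| = √(270² + 890²) = 930.1
|j270| = 270
|T(j270)| = 0.64 / (930.1 × 270) = 2.5486e-06
20 log₁₀(2.5486e-06) = -111.87 dB

-111.9 dB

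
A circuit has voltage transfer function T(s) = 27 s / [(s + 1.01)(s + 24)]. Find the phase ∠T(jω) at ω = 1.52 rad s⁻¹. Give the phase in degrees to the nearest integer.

∠(j1.52) = 90.00°
∠(j1.52 + 1.01) = arctan(1.52/1.01) = 56.40°
∠(j1.52 + 24) = arctan(1.52/24) = 3.62°
∠T(j1.52) = 90.00° − (56.40° + 3.62°) = 29.98°

30 deg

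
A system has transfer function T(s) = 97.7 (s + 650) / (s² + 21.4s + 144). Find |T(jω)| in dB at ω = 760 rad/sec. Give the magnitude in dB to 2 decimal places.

-15.44 dB

|j760 + 650| = √(760² + 650²) = 1000
|(j760)² + 21.4(j760) + 144| = |-5.7746e+05 + j16264| = 5.777e+05
|T(j760)| = 97.7 × 1000 / 5.777e+05 = 0.16913
20 log₁₀(0.16913) = -15.435 dB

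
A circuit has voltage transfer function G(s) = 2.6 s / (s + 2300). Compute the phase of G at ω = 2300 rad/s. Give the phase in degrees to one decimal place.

∠(j2300) = 90.00°
∠(j2300 + 2300) = arctan(2300/2300) = 45.00°
∠G(j2300) = 90.00° − 45.00° = 45.00°

45.0°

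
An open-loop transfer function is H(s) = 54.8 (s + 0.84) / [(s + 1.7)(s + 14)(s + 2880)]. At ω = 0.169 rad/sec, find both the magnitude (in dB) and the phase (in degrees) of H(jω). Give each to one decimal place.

|j0.169 + 0.84| = √(0.169² + 0.84²) = 0.8568
|j0.169 + 1.7| = √(0.169² + 1.7²) = 1.708
|j0.169 + 14| = √(0.169² + 14²) = 14
|j0.169 + 2880| = √(0.169² + 2880²) = 2880
|H(j0.169)| = 54.8 × 0.8568 / (1.708 × 14 × 2880) = 0.00068162
20 log₁₀(0.00068162) = -63.33 dB
∠(j0.169 + 0.84) = arctan(0.169/0.84) = 11.38°
∠(j0.169 + 1.7) = arctan(0.169/1.7) = 5.68°
∠(j0.169 + 14) = arctan(0.169/14) = 0.69°
∠(j0.169 + 2880) = arctan(0.169/2880) = 0.00°
∠H(j0.169) = 11.38° − (5.68° + 0.69° + 0.00°) = 5.00°

|H| = -63.3 dB, ∠H = 5.0°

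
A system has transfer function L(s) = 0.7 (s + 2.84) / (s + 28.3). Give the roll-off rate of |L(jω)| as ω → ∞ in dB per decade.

With 1 zero and 1 pole, the high-frequency asymptotic slope is 20 × (1 − 1) = 0 dB/decade.

0 dB/decade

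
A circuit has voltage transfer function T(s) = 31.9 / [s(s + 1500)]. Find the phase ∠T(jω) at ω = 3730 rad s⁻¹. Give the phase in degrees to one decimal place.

-158.1°

∠(j3730 + 1500) = arctan(3730/1500) = 68.09°
∠(j3730) = 90.00°
∠T(j3730) = − (68.09° + 90.00°) = -158.09°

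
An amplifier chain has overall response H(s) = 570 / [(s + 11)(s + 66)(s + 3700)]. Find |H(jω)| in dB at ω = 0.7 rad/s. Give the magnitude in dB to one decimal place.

-73.5 dB

|j0.7 + 11| = √(0.7² + 11²) = 11.02
|j0.7 + 66| = √(0.7² + 66²) = 66
|j0.7 + 3700| = √(0.7² + 3700²) = 3700
|H(j0.7)| = 570 / (11.02 × 66 × 3700) = 0.00021176
20 log₁₀(0.00021176) = -73.48 dB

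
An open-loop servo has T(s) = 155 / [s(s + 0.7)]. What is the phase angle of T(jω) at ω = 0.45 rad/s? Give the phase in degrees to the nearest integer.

-123 deg

∠(j0.45 + 0.7) = arctan(0.45/0.7) = 32.74°
∠(j0.45) = 90.00°
∠T(j0.45) = − (32.74° + 90.00°) = -122.74°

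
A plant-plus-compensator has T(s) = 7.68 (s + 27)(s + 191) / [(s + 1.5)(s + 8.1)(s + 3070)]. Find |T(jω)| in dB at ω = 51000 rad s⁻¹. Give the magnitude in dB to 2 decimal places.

-76.46 dB

|j51000 + 27| = √(51000² + 27²) = 5.1e+04
|j51000 + 191| = √(51000² + 191²) = 5.1e+04
|j51000 + 1.5| = √(51000² + 1.5²) = 5.1e+04
|j51000 + 8.1| = √(51000² + 8.1²) = 5.1e+04
|j51000 + 3070| = √(51000² + 3070²) = 5.109e+04
|T(j51000)| = 7.68 × 5.1e+04 × 5.1e+04 / (5.1e+04 × 5.1e+04 × 5.109e+04) = 0.00015032
20 log₁₀(0.00015032) = -76.460 dB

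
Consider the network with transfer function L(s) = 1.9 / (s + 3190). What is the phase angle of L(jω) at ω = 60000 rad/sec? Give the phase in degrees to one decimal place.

-87.0°

∠(j60000 + 3190) = arctan(60000/3190) = 86.96°
∠L(j60000) = −86.96° = -86.96°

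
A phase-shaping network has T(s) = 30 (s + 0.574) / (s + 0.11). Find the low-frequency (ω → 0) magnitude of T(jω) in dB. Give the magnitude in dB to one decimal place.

T(0) = 30 × 0.574 / 0.11 = 156.55
20 log₁₀(156.55) = 43.89 dB

43.9 dB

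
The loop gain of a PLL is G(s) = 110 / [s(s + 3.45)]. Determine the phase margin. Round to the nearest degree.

19°

Gain crossover: |G(jω)| = 1 at ω ≈ 10.2 rad/sec.
∠G(j10.2) = −90° − arctan(10.2/3.45) ≈ -161.33°
PM = 180° + (-161.33°) = 18.67°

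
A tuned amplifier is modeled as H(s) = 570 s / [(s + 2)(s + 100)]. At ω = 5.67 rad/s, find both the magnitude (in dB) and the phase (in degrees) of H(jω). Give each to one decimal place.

|H| = 14.6 dB, ∠H = 16.2°

|j5.67| = 5.67
|j5.67 + 2| = √(5.67² + 2²) = 6.012
|j5.67 + 100| = √(5.67² + 100²) = 100.2
|H(j5.67)| = 570 × 5.67 / (6.012 × 100.2) = 5.3668
20 log₁₀(5.3668) = 14.59 dB
∠(j5.67) = 90.00°
∠(j5.67 + 2) = arctan(5.67/2) = 70.57°
∠(j5.67 + 100) = arctan(5.67/100) = 3.25°
∠H(j5.67) = 90.00° − (70.57° + 3.25°) = 16.18°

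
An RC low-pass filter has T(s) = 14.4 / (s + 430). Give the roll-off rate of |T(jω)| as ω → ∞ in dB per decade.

-20 dB/decade

With 0 zeros and 1 pole, the high-frequency asymptotic slope is 20 × (0 − 1) = -20 dB/decade.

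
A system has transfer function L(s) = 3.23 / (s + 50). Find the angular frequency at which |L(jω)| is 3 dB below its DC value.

50 rad s⁻¹

For a single-pole low-pass, the −3 dB point is at the pole: ω = 50 rad s⁻¹.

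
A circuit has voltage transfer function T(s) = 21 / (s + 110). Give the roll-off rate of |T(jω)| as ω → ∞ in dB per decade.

-20 dB/decade

With 0 zeros and 1 pole, the high-frequency asymptotic slope is 20 × (0 − 1) = -20 dB/decade.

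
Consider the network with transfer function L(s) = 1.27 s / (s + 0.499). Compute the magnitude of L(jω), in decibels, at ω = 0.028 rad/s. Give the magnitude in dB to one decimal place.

|j0.028| = 0.028
|j0.028 + 0.499| = √(0.028² + 0.499²) = 0.4998
|L(j0.028)| = 1.27 × 0.028 / 0.4998 = 0.071151
20 log₁₀(0.071151) = -22.96 dB

-23.0 dB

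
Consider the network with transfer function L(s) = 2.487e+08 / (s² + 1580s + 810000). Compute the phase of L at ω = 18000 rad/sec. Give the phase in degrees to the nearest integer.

∠[(j18000)² + 1580(j18000) + 810000] = ∠[-3.2319e+08 + j2.844e+07] = 174.97°
∠L(j18000) = −174.97° = -174.97°

-175°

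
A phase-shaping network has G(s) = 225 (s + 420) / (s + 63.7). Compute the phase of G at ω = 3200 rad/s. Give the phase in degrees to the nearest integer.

-6°

∠(j3200 + 420) = arctan(3200/420) = 82.52°
∠(j3200 + 63.7) = arctan(3200/63.7) = 88.86°
∠G(j3200) = 82.52° − 88.86° = -6.34°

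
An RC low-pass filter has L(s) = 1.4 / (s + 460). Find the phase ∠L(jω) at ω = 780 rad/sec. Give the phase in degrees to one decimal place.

-59.5°

∠(j780 + 460) = arctan(780/460) = 59.47°
∠L(j780) = −59.47° = -59.47°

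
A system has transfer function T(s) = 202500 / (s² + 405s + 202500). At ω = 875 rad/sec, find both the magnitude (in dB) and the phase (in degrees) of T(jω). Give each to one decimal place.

|T| = -10.3 dB, ∠T = -147.8°

|(j875)² + 405(j875) + 202500| = |-5.6312e+05 + j3.5438e+05| = 6.654e+05
|T(j875)| = 202500 / 6.654e+05 = 0.30435
20 log₁₀(0.30435) = -10.33 dB
∠[(j875)² + 405(j875) + 202500] = ∠[-5.6312e+05 + j3.5438e+05] = 147.82°
∠T(j875) = −147.82° = -147.82°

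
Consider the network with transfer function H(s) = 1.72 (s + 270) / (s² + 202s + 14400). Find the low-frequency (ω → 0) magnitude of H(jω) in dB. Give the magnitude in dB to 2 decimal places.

H(0) = 1.72 × 270 / 14400 = 0.03225
20 log₁₀(0.03225) = -29.829 dB

-29.83 dB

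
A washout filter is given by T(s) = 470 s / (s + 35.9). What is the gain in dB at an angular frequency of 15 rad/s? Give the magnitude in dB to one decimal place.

45.2 dB

|j15| = 15
|j15 + 35.9| = √(15² + 35.9²) = 38.91
|T(j15)| = 470 × 15 / 38.91 = 181.2
20 log₁₀(181.2) = 45.16 dB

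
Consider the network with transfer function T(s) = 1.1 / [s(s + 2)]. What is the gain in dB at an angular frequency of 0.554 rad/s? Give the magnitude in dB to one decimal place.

-0.4 dB

|j0.554 + 2| = √(0.554² + 2²) = 2.075
|j0.554| = 0.554
|T(j0.554)| = 1.1 / (2.075 × 0.554) = 0.95675
20 log₁₀(0.95675) = -0.38 dB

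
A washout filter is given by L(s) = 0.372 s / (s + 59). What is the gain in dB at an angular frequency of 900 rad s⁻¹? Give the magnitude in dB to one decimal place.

|j900| = 900
|j900 + 59| = √(900² + 59²) = 901.9
|L(j900)| = 0.372 × 900 / 901.9 = 0.3712
20 log₁₀(0.3712) = -8.61 dB

-8.6 dB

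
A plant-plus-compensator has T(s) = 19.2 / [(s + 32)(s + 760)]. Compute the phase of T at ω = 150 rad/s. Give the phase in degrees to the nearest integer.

-89°

∠(j150 + 32) = arctan(150/32) = 77.96°
∠(j150 + 760) = arctan(150/760) = 11.16°
∠T(j150) = − (77.96° + 11.16°) = -89.12°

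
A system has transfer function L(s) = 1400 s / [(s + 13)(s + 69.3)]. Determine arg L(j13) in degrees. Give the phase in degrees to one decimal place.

34.4°

∠(j13) = 90.00°
∠(j13 + 13) = arctan(13/13) = 45.00°
∠(j13 + 69.3) = arctan(13/69.3) = 10.62°
∠L(j13) = 90.00° − (45.00° + 10.62°) = 34.38°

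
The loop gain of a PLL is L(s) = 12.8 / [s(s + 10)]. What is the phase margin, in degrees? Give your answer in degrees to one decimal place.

Gain crossover: |L(jω)| = 1 at ω ≈ 1.27 rad/sec.
∠L(j1.27) = −90° − arctan(1.27/10) ≈ -97.24°
PM = 180° + (-97.24°) = 82.76°

82.8°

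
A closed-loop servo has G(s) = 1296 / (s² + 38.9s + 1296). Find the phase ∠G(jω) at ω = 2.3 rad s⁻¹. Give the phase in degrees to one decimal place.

-4.0°

∠[(j2.3)² + 38.9(j2.3) + 1296] = ∠[1290.7 + j89.47] = 3.97°
∠G(j2.3) = −3.97° = -3.97°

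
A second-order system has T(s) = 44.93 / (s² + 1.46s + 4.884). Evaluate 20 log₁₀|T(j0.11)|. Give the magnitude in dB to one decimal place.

|(j0.11)² + 1.46(j0.11) + 4.884| = |4.8719 + j0.1606| = 4.875
|T(j0.11)| = 44.93 / 4.875 = 9.2173
20 log₁₀(9.2173) = 19.29 dB

19.3 dB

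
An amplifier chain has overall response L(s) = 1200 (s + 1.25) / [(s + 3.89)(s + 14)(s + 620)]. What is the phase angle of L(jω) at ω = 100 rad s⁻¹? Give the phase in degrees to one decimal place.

∠(j100 + 1.25) = arctan(100/1.25) = 89.28°
∠(j100 + 3.89) = arctan(100/3.89) = 87.77°
∠(j100 + 14) = arctan(100/14) = 82.03°
∠(j100 + 620) = arctan(100/620) = 9.16°
∠L(j100) = 89.28° − (87.77° + 82.03° + 9.16°) = -89.68°

-89.7°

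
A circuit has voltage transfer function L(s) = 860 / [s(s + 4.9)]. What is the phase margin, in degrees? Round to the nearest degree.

10°

Gain crossover: |L(jω)| = 1 at ω ≈ 29.1 rad/s.
∠L(j29.1) = −90° − arctan(29.1/4.9) ≈ -170.45°
PM = 180° + (-170.45°) = 9.55°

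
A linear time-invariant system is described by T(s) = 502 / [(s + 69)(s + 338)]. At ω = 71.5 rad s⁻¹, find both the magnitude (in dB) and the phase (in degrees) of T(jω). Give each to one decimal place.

|T| = -36.7 dB, ∠T = -58.0°

|j71.5 + 69| = √(71.5² + 69²) = 99.36
|j71.5 + 338| = √(71.5² + 338²) = 345.5
|T(j71.5)| = 502 / (99.36 × 345.5) = 0.014623
20 log₁₀(0.014623) = -36.70 dB
∠(j71.5 + 69) = arctan(71.5/69) = 46.02°
∠(j71.5 + 338) = arctan(71.5/338) = 11.94°
∠T(j71.5) = − (46.02° + 11.94°) = -57.96°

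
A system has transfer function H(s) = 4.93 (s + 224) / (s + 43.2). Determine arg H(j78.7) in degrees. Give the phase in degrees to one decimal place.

∠(j78.7 + 224) = arctan(78.7/224) = 19.36°
∠(j78.7 + 43.2) = arctan(78.7/43.2) = 61.24°
∠H(j78.7) = 19.36° − 61.24° = -41.88°

-41.9°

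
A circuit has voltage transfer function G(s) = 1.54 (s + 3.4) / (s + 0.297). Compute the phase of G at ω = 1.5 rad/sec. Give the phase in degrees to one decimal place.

∠(j1.5 + 3.4) = arctan(1.5/3.4) = 23.81°
∠(j1.5 + 0.297) = arctan(1.5/0.297) = 78.80°
∠G(j1.5) = 23.81° − 78.80° = -54.99°

-55.0°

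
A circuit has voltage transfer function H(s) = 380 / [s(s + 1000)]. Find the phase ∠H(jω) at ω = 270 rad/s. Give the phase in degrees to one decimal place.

-105.1 deg

∠(j270 + 1000) = arctan(270/1000) = 15.11°
∠(j270) = 90.00°
∠H(j270) = − (15.11° + 90.00°) = -105.11°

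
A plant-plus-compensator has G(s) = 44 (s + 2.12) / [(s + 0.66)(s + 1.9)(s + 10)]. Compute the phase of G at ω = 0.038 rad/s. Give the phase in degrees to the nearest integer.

-4°

∠(j0.038 + 2.12) = arctan(0.038/2.12) = 1.03°
∠(j0.038 + 0.66) = arctan(0.038/0.66) = 3.30°
∠(j0.038 + 1.9) = arctan(0.038/1.9) = 1.15°
∠(j0.038 + 10) = arctan(0.038/10) = 0.22°
∠G(j0.038) = 1.03° − (3.30° + 1.15° + 0.22°) = -3.63°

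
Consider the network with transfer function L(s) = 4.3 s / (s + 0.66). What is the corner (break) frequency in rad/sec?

0.66 rad/sec

The single real pole at s = −0.66 gives a corner at ω = 0.66 rad/sec.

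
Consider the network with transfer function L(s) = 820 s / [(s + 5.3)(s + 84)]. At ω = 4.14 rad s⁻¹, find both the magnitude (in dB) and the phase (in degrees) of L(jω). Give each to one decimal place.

|j4.14| = 4.14
|j4.14 + 5.3| = √(4.14² + 5.3²) = 6.725
|j4.14 + 84| = √(4.14² + 84²) = 84.1
|L(j4.14)| = 820 × 4.14 / (6.725 × 84.1) = 6.002
20 log₁₀(6.002) = 15.57 dB
∠(j4.14) = 90.00°
∠(j4.14 + 5.3) = arctan(4.14/5.3) = 37.99°
∠(j4.14 + 84) = arctan(4.14/84) = 2.82°
∠L(j4.14) = 90.00° − (37.99° + 2.82°) = 49.18°

|L| = 15.6 dB, ∠L = 49.2°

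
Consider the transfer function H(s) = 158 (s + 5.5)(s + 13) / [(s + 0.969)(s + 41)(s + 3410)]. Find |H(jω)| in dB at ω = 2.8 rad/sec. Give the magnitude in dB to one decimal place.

|j2.8 + 5.5| = √(2.8² + 5.5²) = 6.172
|j2.8 + 13| = √(2.8² + 13²) = 13.3
|j2.8 + 0.969| = √(2.8² + 0.969²) = 2.963
|j2.8 + 41| = √(2.8² + 41²) = 41.1
|j2.8 + 3410| = √(2.8² + 3410²) = 3410
|H(j2.8)| = 158 × 6.172 × 13.3 / (2.963 × 41.1 × 3410) = 0.031231
20 log₁₀(0.031231) = -30.11 dB

-30.1 dB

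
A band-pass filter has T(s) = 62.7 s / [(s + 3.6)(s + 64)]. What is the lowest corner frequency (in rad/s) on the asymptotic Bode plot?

3.6 rad/s

Break frequencies occur at each pole and zero magnitude: 3.6 rad/s, 64 rad/s.
The lowest is 3.6 rad/s.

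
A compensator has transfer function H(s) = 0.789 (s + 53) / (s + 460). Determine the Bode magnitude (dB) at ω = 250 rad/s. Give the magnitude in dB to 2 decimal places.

-8.29 dB

|j250 + 53| = √(250² + 53²) = 255.6
|j250 + 460| = √(250² + 460²) = 523.5
|H(j250)| = 0.789 × 255.6 / 523.5 = 0.38513
20 log₁₀(0.38513) = -8.288 dB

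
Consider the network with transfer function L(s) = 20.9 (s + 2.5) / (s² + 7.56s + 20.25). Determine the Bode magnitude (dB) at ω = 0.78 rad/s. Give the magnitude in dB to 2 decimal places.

8.53 dB

|j0.78 + 2.5| = √(0.78² + 2.5²) = 2.619
|(j0.78)² + 7.56(j0.78) + 20.25| = |19.642 + j5.8968| = 20.51
|L(j0.78)| = 20.9 × 2.619 / 20.51 = 2.669
20 log₁₀(2.669) = 8.527 dB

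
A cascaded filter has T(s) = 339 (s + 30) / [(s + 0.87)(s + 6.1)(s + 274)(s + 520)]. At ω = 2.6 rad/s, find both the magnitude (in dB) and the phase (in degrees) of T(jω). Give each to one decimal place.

|j2.6 + 30| = √(2.6² + 30²) = 30.11
|j2.6 + 0.87| = √(2.6² + 0.87²) = 2.742
|j2.6 + 6.1| = √(2.6² + 6.1²) = 6.631
|j2.6 + 274| = √(2.6² + 274²) = 274
|j2.6 + 520| = √(2.6² + 520²) = 520
|T(j2.6)| = 339 × 30.11 / (2.742 × 6.631 × 274 × 520) = 0.0039407
20 log₁₀(0.0039407) = -48.09 dB
∠(j2.6 + 30) = arctan(2.6/30) = 4.95°
∠(j2.6 + 0.87) = arctan(2.6/0.87) = 71.50°
∠(j2.6 + 6.1) = arctan(2.6/6.1) = 23.09°
∠(j2.6 + 274) = arctan(2.6/274) = 0.54°
∠(j2.6 + 520) = arctan(2.6/520) = 0.29°
∠T(j2.6) = 4.95° − (71.50° + 23.09° + 0.54° + 0.29°) = -90.46°

|T| = -48.1 dB, ∠T = -90.5°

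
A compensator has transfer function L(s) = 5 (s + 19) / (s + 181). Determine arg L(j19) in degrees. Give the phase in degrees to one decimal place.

∠(j19 + 19) = arctan(19/19) = 45.00°
∠(j19 + 181) = arctan(19/181) = 5.99°
∠L(j19) = 45.00° − 5.99° = 39.01°

39.0°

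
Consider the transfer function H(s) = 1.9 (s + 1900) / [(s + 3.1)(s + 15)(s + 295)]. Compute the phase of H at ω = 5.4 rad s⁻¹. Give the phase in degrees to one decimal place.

-80.8 deg

∠(j5.4 + 1900) = arctan(5.4/1900) = 0.16°
∠(j5.4 + 3.1) = arctan(5.4/3.1) = 60.14°
∠(j5.4 + 15) = arctan(5.4/15) = 19.80°
∠(j5.4 + 295) = arctan(5.4/295) = 1.05°
∠H(j5.4) = 0.16° − (60.14° + 19.80° + 1.05°) = -80.83°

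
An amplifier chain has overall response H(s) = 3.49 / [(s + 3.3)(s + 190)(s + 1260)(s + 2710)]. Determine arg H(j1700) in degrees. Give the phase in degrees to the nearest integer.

-259°

∠(j1700 + 3.3) = arctan(1700/3.3) = 89.89°
∠(j1700 + 190) = arctan(1700/190) = 83.62°
∠(j1700 + 1260) = arctan(1700/1260) = 53.46°
∠(j1700 + 2710) = arctan(1700/2710) = 32.10°
∠H(j1700) = − (89.89° + 83.62° + 53.46° + 32.10°) = -259.07°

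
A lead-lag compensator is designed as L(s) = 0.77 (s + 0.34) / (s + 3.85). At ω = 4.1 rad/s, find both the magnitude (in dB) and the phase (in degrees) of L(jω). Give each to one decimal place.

|L| = -5.0 dB, ∠L = 38.5°

|j4.1 + 0.34| = √(4.1² + 0.34²) = 4.114
|j4.1 + 3.85| = √(4.1² + 3.85²) = 5.624
|L(j4.1)| = 0.77 × 4.114 / 5.624 = 0.56324
20 log₁₀(0.56324) = -4.99 dB
∠(j4.1 + 0.34) = arctan(4.1/0.34) = 85.26°
∠(j4.1 + 3.85) = arctan(4.1/3.85) = 46.80°
∠L(j4.1) = 85.26° − 46.80° = 38.46°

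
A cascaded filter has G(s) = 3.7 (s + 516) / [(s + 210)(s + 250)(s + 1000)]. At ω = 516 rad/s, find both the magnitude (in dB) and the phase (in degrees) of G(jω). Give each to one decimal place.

|j516 + 516| = √(516² + 516²) = 729.7
|j516 + 210| = √(516² + 210²) = 557.1
|j516 + 250| = √(516² + 250²) = 573.4
|j516 + 1000| = √(516² + 1000²) = 1125
|G(j516)| = 3.7 × 729.7 / (557.1 × 573.4 × 1125) = 7.5117e-06
20 log₁₀(7.5117e-06) = -102.49 dB
∠(j516 + 516) = arctan(516/516) = 45.00°
∠(j516 + 210) = arctan(516/210) = 67.85°
∠(j516 + 250) = arctan(516/250) = 64.15°
∠(j516 + 1000) = arctan(516/1000) = 27.29°
∠G(j516) = 45.00° − (67.85° + 64.15° + 27.29°) = -114.30°

|G| = -102.5 dB, ∠G = -114.3°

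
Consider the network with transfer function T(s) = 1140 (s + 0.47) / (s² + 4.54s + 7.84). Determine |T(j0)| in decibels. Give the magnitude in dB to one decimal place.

T(0) = 1140 × 0.47 / 7.84 = 68.342
20 log₁₀(68.342) = 36.69 dB

36.7 dB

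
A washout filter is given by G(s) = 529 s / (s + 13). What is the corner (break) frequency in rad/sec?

13 rad/sec

The single real pole at s = −13 gives a corner at ω = 13 rad/sec.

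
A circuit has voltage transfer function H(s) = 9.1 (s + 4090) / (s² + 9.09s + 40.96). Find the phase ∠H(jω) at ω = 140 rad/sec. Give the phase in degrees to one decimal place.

-174.3°

∠(j140 + 4090) = arctan(140/4090) = 1.96°
∠[(j140)² + 9.09(j140) + 40.96] = ∠[-19559 + j1272.6] = 176.28°
∠H(j140) = 1.96° − 176.28° = -174.32°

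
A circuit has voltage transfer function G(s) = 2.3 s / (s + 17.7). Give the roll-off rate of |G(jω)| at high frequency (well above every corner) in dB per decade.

0 dB/decade

With 1 zero and 1 pole, the high-frequency asymptotic slope is 20 × (1 − 1) = 0 dB/decade.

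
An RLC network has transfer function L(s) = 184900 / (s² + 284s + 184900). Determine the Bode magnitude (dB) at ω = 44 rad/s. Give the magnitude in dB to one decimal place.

0.1 dB

|(j44)² + 284(j44) + 184900| = |1.8296e+05 + j12496| = 1.834e+05
|L(j44)| = 184900 / 1.834e+05 = 1.0082
20 log₁₀(1.0082) = 0.07 dB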